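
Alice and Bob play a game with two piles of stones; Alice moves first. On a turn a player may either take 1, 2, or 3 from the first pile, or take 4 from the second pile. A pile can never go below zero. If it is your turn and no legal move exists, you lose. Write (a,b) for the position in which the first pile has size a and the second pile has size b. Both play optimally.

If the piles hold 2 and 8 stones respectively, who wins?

Label each position W (a win for the player to move) or L (a loss). A position with no legal move is L; any other position is W exactly when some move reaches an L, and L when every move reaches a W.
No move ever increases a pile, so every position that can arise here has a ≤ 2 and b ≤ 8; it is enough to label the cells with 0 ≤ a ≤ 2 and 0 ≤ b ≤ 8.
Every move lowers a or b (never raises either), so fill the grid row by row in increasing a, and left to right within a row: each cell's successors are then already labelled.
      b=0  b=1  b=2  b=3  b=4  b=5  b=6  b=7  b=8
a=0:    L    L    L    L    W    W    W    W    L
a=1:    W    W    W    W    L    L    L    L    W
a=2:    W    W    W    W    W    W    W    W    W
Cells with no legal move (terminal, hence L): (0,0), (0,1), (0,2), (0,3).
The remaining L cells, each justified by listing all of its moves:
(0,8): the only move is to (0,4)(W), a W ⇒ L
(1,4): moves to (0,4)(W), (1,0)(W); every one is W ⇒ L
(1,5): moves to (0,5)(W), (1,1)(W); every one is W ⇒ L
(1,6): moves to (0,6)(W), (1,2)(W); every one is W ⇒ L
(1,7): moves to (0,7)(W), (1,3)(W); every one is W ⇒ L
Every other cell has at least one move into one of the L cells above, so it is W.
From (2,8) Alice can move to (0,8), reaching an L position.

Alice wins.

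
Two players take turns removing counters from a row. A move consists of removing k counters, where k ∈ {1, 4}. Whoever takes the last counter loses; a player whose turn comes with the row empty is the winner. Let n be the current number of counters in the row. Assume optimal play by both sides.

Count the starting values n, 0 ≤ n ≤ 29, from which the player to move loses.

Label each position W (a win for the player to move) or L (a loss). A position with no legal move is W; any other position is W exactly when some move reaches an L, and L when every move reaches a W.
n=0: no move; the opponent has just taken the last counter and therefore loses → W
n=1: →0(W) only, which is W, so L
n=2: →1(L), so W
n=3: →2(W) only, which is W, so L
n=4: →3(L), so W
n=5: →1(L), so W
n=6: →5(W), 2(W) — all W, so L
n=7: →6(L), so W
n=8: →7(W), 4(W) — all W, so L
n=9: →8(L), so W
n=10: →6(L), so W
n=11: →10(W), 7(W) — all W, so L
n=12: →11(L), so W
n=13: →12(W), 9(W) — all W, so L
n=14: →13(L), so W
n=15: →11(L), so W
n=16: →15(W), 12(W) — all W, so L
n=17: →16(L), so W
n=18: →17(W), 14(W) — all W, so L
n=19: →18(L), so W
n=20: →16(L), so W
n=21: →20(W), 17(W) — all W, so L
n=22: →21(L), so W
n=23: →22(W), 19(W) — all W, so L
n=24: →23(L), so W
n=25: →21(L), so W
n=26: →25(W), 22(W) — all W, so L
n=27: →26(L), so W
n=28: →27(W), 24(W) — all W, so L
n=29: →28(L), so W
L entries with 0 ≤ n ≤ 29: n = 1, 3, 6, 8, 11, 13, 16, 18, 21, 23, 26, 28; that makes 12.

12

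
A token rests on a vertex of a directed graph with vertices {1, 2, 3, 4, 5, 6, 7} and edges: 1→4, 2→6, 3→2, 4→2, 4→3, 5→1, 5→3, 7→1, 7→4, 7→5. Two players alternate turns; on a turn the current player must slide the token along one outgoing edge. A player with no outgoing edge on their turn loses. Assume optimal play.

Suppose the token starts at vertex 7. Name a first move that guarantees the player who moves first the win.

Label each position W (a win for the player to move) or L (a loss). A position with no legal move is L; any other position is W exactly when some move reaches an L, and L when every move reaches a W.
Every edge goes from a vertex to one that appears earlier in the order 6, 2, 3, 4, 1, 5, 7, so processing vertices in that order labels each vertex after all of its successors.
6: no outgoing edge → L
2: can move to 6, which is L ⇒ W
3: the only move is to 2(W), a W ⇒ L
4: can move to 3, which is L ⇒ W
1: the only move is to 4(W), a W ⇒ L
5: can move to 1, which is L ⇒ W
7: can move to 1, which is L ⇒ W
From 7, the L positions reachable in one move are: 1.

Move to 1.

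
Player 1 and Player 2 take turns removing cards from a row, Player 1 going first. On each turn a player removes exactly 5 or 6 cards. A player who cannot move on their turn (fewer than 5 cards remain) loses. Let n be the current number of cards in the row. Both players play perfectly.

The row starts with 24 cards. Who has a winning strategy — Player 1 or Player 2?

Player 2 wins.

Work bottom-up. With no move the player to move loses. Otherwise the position is W if at least one move leads to an L position for the opponent, and L if every move leads to a W.
n=0: no move → L
n=1: no move → L
n=2: no move → L
n=3: no move → L
n=4: no move → L
n=5: →0(L), so W
n=6: →1(L), so W
n=7: →2(L), so W
n=8: →3(L), so W
n=9: →4(L), so W
n=10: →4(L), so W
n=11: →6(W), 5(W) — all W, so L
n=12: →7(W), 6(W) — all W, so L
n=13: →8(W), 7(W) — all W, so L
n=14: →9(W), 8(W) — all W, so L
n=15: →10(W), 9(W) — all W, so L
n=16: →11(L), so W
n=17: →12(L), so W
n=18: →13(L), so W
n=19: →14(L), so W
n=20: →15(L), so W
n=21: →15(L), so W
n=22: →17(W), 16(W) — all W, so L
n=23: →18(W), 17(W) — all W, so L
n=24: →19(W), 18(W) — all W, so L
Every move from 24 reaches a W position, so the mover loses.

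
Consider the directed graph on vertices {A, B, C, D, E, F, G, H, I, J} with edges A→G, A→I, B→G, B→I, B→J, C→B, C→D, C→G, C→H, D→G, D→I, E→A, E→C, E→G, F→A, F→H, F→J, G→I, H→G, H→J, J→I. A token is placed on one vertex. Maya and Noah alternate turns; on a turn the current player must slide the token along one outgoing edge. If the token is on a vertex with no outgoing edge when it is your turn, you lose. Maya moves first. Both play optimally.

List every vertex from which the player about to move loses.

Use the standard recursion: the mover loses at a terminal position; elsewhere, the mover wins exactly when some move hands the opponent an L position.
Every edge goes from a vertex to one that appears earlier in the order I, J, G, B, D, H, C, A, F, E, so processing vertices in that order labels each vertex after all of its successors.
I: no outgoing edge → L
J: W (go to I, an L position)
G: W (go to I, an L position)
B: W (go to I, an L position)
D: W (go to I, an L position)
H: L (options G(W), J(W) are all W)
C: W (go to H, an L position)
A: W (go to I, an L position)
F: W (go to H, an L position)
E: L (options A(W), C(W), G(W) are all W)
Reading off the rows marked L gives the requested list; there are 3 such vertices.

E, H, I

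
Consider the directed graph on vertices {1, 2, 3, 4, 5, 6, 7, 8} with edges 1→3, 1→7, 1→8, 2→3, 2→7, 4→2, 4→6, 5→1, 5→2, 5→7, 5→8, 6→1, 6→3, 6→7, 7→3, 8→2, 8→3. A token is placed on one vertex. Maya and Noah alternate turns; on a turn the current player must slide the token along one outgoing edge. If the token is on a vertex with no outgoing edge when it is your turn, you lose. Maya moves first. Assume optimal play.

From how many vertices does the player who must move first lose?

Classify positions by backward induction: terminal positions (no move available) are L. From any other position, the mover wins iff some move reaches an L.
Every edge goes from a vertex to one that appears earlier in the order 3, 7, 2, 8, 1, 5, 6, 4, so processing vertices in that order labels each vertex after all of its successors.
3: no outgoing edge → L
7: can move to 3, which is L ⇒ W
2: can move to 3, which is L ⇒ W
8: can move to 3, which is L ⇒ W
1: can move to 3, which is L ⇒ W
5: moves to 1(W), 8(W), 2(W), 7(W); every one is W ⇒ L
6: can move to 3, which is L ⇒ W
4: moves to 6(W), 2(W); every one is W ⇒ L
The L vertices are 3, 4, 5; that is 3 in all.

3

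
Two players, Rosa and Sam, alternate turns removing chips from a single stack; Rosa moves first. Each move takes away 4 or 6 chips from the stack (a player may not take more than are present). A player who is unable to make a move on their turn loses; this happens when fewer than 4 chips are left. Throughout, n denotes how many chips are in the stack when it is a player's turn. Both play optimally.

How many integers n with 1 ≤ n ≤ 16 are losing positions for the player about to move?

Work bottom-up. With no move the player to move loses. Otherwise the position is W if at least one move leads to an L position for the opponent, and L if every move leads to a W.
n=0: no move → L
n=1: no move → L
n=2: no move → L
n=3: no move → L
n=4: reaches L-position 0 → W
n=5: reaches L-position 1 → W
n=6: reaches L-position 2 → W
n=7: reaches L-position 3 → W
n=8: reaches L-position 2 → W
n=9: reaches L-position 3 → W
n=10: only reaches 6(W), 4(W), all W → L
n=11: only reaches 7(W), 5(W), all W → L
n=12: only reaches 8(W), 6(W), all W → L
n=13: only reaches 9(W), 7(W), all W → L
n=14: reaches L-position 10 → W
n=15: reaches L-position 11 → W
n=16: reaches L-position 12 → W
L entries with 1 ≤ n ≤ 16 (n=0 is outside the asked range and is not counted): n = 1, 2, 3, 10, 11, 12, 13; that makes 7.

7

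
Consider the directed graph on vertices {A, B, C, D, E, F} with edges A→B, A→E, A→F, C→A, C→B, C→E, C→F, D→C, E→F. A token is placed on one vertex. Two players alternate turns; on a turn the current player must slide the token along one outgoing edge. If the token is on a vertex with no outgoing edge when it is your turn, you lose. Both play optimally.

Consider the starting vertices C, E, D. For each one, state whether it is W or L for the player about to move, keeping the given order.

C: W, E: W, D: L

Compute win/loss labels from the base case upward. A position with no move is L. Any other position is W if it can reach an L in one move, else L.
Every edge goes from a vertex to one that appears earlier in the order B, F, E, A, C, D, so processing vertices in that order labels each vertex after all of its successors.
B: no outgoing edge → L
F: no outgoing edge → L
E: W (go to F, an L position)
A: W (go to F, an L position)
C: W (go to F, an L position)
D: L (sole option C(W) is W)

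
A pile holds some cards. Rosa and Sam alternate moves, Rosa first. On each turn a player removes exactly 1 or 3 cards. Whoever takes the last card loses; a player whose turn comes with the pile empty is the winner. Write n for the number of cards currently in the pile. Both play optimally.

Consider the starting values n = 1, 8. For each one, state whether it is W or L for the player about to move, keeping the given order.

Compute win/loss labels from the base case upward. A position with no move is W. Any other position is W if it can reach an L in one move, else L.
n=0: no move; the opponent has just taken the last card and therefore loses → W
n=1: the only move is to 0(W), a W ⇒ L
n=2: can move to 1, which is L ⇒ W
n=3: moves to 2(W), 0(W); every one is W ⇒ L
n=4: can move to 3, which is L ⇒ W
n=5: moves to 4(W), 2(W); every one is W ⇒ L
n=6: can move to 5, which is L ⇒ W
n=7: moves to 6(W), 4(W); every one is W ⇒ L
n=8: can move to 7, which is L ⇒ W

1: L, 8: W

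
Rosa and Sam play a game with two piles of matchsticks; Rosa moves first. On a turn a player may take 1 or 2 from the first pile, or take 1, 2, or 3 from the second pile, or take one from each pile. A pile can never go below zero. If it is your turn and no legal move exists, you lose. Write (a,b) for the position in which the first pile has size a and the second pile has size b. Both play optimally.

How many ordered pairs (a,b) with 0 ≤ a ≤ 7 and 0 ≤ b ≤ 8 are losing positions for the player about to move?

Use the standard recursion: the mover loses at a terminal position; elsewhere, the mover wins exactly when some move hands the opponent an L position.
Every move lowers a or b (never raises either), so fill the grid row by row in increasing a, and left to right within a row: each cell's successors are then already labelled.
      b=0  b=1  b=2  b=3  b=4  b=5  b=6  b=7  b=8
a=0:    L    W    W    W    L    W    W    W    L
a=1:    W    W    L    W    W    W    L    W    W
a=2:    W    L    W    W    W    L    W    W    W
a=3:    L    W    W    W    L    W    W    W    L
a=4:    W    W    L    W    W    W    L    W    W
a=5:    W    L    W    W    W    L    W    W    W
a=6:    L    W    W    W    L    W    W    W    L
a=7:    W    W    L    W    W    W    L    W    W
Cells with no legal move (terminal, hence L): (0,0).
The remaining L cells, each justified by listing all of its moves:
(0,4): moves to (0,3)(W), (0,2)(W), (0,1)(W); every one is W ⇒ L
(0,8): moves to (0,7)(W), (0,6)(W), (0,5)(W); every one is W ⇒ L
(1,2): moves to (0,2)(W), (1,1)(W), (1,0)(W), (0,1)(W); every one is W ⇒ L
(1,6): moves to (0,6)(W), (1,5)(W), (1,4)(W), (1,3)(W), (0,5)(W); every one is W ⇒ L
(2,1): moves to (1,1)(W), (0,1)(W), (2,0)(W), (1,0)(W); every one is W ⇒ L
(2,5): moves to (1,5)(W), (0,5)(W), (2,4)(W), (2,3)(W), (2,2)(W), (1,4)(W); every one is W ⇒ L
(3,0): moves to (2,0)(W), (1,0)(W); every one is W ⇒ L
(3,4): moves to (2,4)(W), (1,4)(W), (3,3)(W), (3,2)(W), (3,1)(W), (2,3)(W); every one is W ⇒ L
(3,8): moves to (2,8)(W), (1,8)(W), (3,7)(W), (3,6)(W), (3,5)(W), (2,7)(W); every one is W ⇒ L
(4,2): moves to (3,2)(W), (2,2)(W), (4,1)(W), (4,0)(W), (3,1)(W); every one is W ⇒ L
(4,6): moves to (3,6)(W), (2,6)(W), (4,5)(W), (4,4)(W), (4,3)(W), (3,5)(W); every one is W ⇒ L
(5,1): moves to (4,1)(W), (3,1)(W), (5,0)(W), (4,0)(W); every one is W ⇒ L
(5,5): moves to (4,5)(W), (3,5)(W), (5,4)(W), (5,3)(W), (5,2)(W), (4,4)(W); every one is W ⇒ L
(6,0): moves to (5,0)(W), (4,0)(W); every one is W ⇒ L
(6,4): moves to (5,4)(W), (4,4)(W), (6,3)(W), (6,2)(W), (6,1)(W), (5,3)(W); every one is W ⇒ L
(6,8): moves to (5,8)(W), (4,8)(W), (6,7)(W), (6,6)(W), (6,5)(W), (5,7)(W); every one is W ⇒ L
(7,2): moves to (6,2)(W), (5,2)(W), (7,1)(W), (7,0)(W), (6,1)(W); every one is W ⇒ L
(7,6): moves to (6,6)(W), (5,6)(W), (7,5)(W), (7,4)(W), (7,3)(W), (6,5)(W); every one is W ⇒ L
Every other cell has at least one move into one of the L cells above, so it is W.
L cells per row: a=0: 3, a=1: 2, a=2: 2, a=3: 3, a=4: 2, a=5: 2, a=6: 3, a=7: 2; total 19.

19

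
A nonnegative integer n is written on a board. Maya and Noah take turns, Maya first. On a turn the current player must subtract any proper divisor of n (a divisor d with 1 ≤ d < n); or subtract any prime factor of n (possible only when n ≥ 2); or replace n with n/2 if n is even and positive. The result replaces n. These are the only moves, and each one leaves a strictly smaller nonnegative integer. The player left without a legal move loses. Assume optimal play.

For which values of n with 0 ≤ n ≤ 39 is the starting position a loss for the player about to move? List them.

0, 1, 4, 9, 14, 20, 26, 32, 35, 38

Build the W/L table. Terminal = L. A non-terminal position is W if it has a move to some L; otherwise it is L.
n=0: no move → L
n=1: no move → L
n=2: reaches L-position 0 → W
n=3: reaches L-position 0 → W
n=4: only reaches 2(W), 3(W), all W → L
n=5: reaches L-position 0 → W
n=6: reaches L-position 4 → W
n=7: reaches L-position 0 → W
n=8: reaches L-position 4 → W
n=9: only reaches 6(W), 8(W), all W → L
n=10: reaches L-position 9 → W
n=11: reaches L-position 0 → W
n=12: reaches L-position 9 → W
n=13: reaches L-position 0 → W
n=14: only reaches 7(W), 12(W), 13(W), all W → L
n=15: reaches L-position 14 → W
n=16: reaches L-position 14 → W
n=17: reaches L-position 0 → W
n=18: reaches L-position 9 → W
n=19: reaches L-position 0 → W
n=20: only reaches 10(W), 15(W), 16(W), 18(W), 19(W), all W → L
n=21: reaches L-position 14 → W
n=22: reaches L-position 20 → W
n=23: reaches L-position 0 → W
n=24: reaches L-position 20 → W
n=25: reaches L-position 20 → W
n=26: only reaches 13(W), 24(W), 25(W), all W → L
n=27: reaches L-position 26 → W
n=28: reaches L-position 14 → W
n=29: reaches L-position 0 → W
n=30: reaches L-position 20 → W
n=31: reaches L-position 0 → W
n=32: only reaches 16(W), 24(W), 28(W), 30(W), 31(W), all W → L
n=33: reaches L-position 32 → W
n=34: reaches L-position 32 → W
n=35: only reaches 28(W), 30(W), 34(W), all W → L
n=36: reaches L-position 32 → W
n=37: reaches L-position 0 → W
n=38: only reaches 19(W), 36(W), 37(W), all W → L
n=39: reaches L-position 26 → W
The losing starting values of n are exactly the entries labelled L in this table (10 of them).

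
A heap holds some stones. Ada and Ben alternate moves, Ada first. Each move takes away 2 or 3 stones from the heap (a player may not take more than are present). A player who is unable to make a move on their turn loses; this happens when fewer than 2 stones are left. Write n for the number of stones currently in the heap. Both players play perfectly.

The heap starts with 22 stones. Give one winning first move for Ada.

Use the standard recursion: the mover loses at a terminal position; elsewhere, the mover wins exactly when some move hands the opponent an L position.
n=0: no move → L
n=1: no move → L
n=2: can move to 0, which is L ⇒ W
n=3: can move to 1, which is L ⇒ W
n=4: can move to 1, which is L ⇒ W
n=5: moves to 3(W), 2(W); every one is W ⇒ L
n=6: moves to 4(W), 3(W); every one is W ⇒ L
n=7: can move to 5, which is L ⇒ W
n=8: can move to 6, which is L ⇒ W
n=9: can move to 6, which is L ⇒ W
n=10: moves to 8(W), 7(W); every one is W ⇒ L
n=11: moves to 9(W), 8(W); every one is W ⇒ L
n=12: can move to 10, which is L ⇒ W
n=13: can move to 11, which is L ⇒ W
n=14: can move to 11, which is L ⇒ W
n=15: moves to 13(W), 12(W); every one is W ⇒ L
n=16: moves to 14(W), 13(W); every one is W ⇒ L
n=17: can move to 15, which is L ⇒ W
n=18: can move to 16, which is L ⇒ W
n=19: can move to 16, which is L ⇒ W
n=20: moves to 18(W), 17(W); every one is W ⇒ L
n=21: moves to 19(W), 18(W); every one is W ⇒ L
n=22: can move to 20, which is L ⇒ W
From 22, the L positions reachable in one move are: 20.

Remove 2, leaving 20.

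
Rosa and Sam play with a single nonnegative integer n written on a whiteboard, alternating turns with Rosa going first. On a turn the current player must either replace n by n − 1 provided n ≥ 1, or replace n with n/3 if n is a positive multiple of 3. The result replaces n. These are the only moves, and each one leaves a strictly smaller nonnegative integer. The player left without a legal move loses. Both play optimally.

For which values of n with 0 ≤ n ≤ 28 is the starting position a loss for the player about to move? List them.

0, 2, 4, 7, 9, 11, 13, 15, 17, 19, 22, 24, 26, 28

Classify positions by backward induction: terminal positions (no move available) are L. From any other position, the mover wins iff some move reaches an L.
n=0: no move → L
n=1: can move to 0, which is L ⇒ W
n=2: the only move is to 1(W), a W ⇒ L
n=3: can move to 2, which is L ⇒ W
n=4: the only move is to 3(W), a W ⇒ L
n=5: can move to 4, which is L ⇒ W
n=6: can move to 2, which is L ⇒ W
n=7: the only move is to 6(W), a W ⇒ L
n=8: can move to 7, which is L ⇒ W
n=9: moves to 3(W), 8(W); every one is W ⇒ L
n=10: can move to 9, which is L ⇒ W
n=11: the only move is to 10(W), a W ⇒ L
n=12: can move to 4, which is L ⇒ W
n=13: the only move is to 12(W), a W ⇒ L
n=14: can move to 13, which is L ⇒ W
n=15: moves to 5(W), 14(W); every one is W ⇒ L
n=16: can move to 15, which is L ⇒ W
n=17: the only move is to 16(W), a W ⇒ L
n=18: can move to 17, which is L ⇒ W
n=19: the only move is to 18(W), a W ⇒ L
n=20: can move to 19, which is L ⇒ W
n=21: can move to 7, which is L ⇒ W
n=22: the only move is to 21(W), a W ⇒ L
n=23: can move to 22, which is L ⇒ W
n=24: moves to 8(W), 23(W); every one is W ⇒ L
n=25: can move to 24, which is L ⇒ W
n=26: the only move is to 25(W), a W ⇒ L
n=27: can move to 9, which is L ⇒ W
n=28: the only move is to 27(W), a W ⇒ L
Reading off the rows marked L gives the requested list; there are 14 such values of n.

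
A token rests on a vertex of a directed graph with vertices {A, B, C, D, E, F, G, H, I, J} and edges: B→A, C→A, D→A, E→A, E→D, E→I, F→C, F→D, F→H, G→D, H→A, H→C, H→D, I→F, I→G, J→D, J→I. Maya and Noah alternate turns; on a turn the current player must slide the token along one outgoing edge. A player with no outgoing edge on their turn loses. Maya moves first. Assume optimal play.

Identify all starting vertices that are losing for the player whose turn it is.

A, F, G, J

Label each position W (a win for the player to move) or L (a loss). A position with no legal move is L; any other position is W exactly when some move reaches an L, and L when every move reaches a W.
Every edge goes from a vertex to one that appears earlier in the order A, C, D, H, F, G, I, J, E, B, so processing vertices in that order labels each vertex after all of its successors.
A: no outgoing edge → L
C: →A(L), so W
D: →A(L), so W
H: →A(L), so W
F: →H(W), D(W), C(W) — all W, so L
G: →D(W) only, which is W, so L
I: →G(L), so W
J: →I(W), D(W) — all W, so L
E: →A(L), so W
B: →A(L), so W
The losing starting vertices are exactly the entries labelled L in this table (4 of them).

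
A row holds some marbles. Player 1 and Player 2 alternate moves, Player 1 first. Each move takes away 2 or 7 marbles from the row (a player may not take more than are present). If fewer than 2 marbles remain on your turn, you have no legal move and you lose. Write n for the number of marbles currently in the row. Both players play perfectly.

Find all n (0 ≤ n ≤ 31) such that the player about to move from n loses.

0, 1, 4, 5, 9, 10, 13, 14, 18, 19, 22, 23, 27, 28, 31

Work bottom-up. With no move the player to move loses. Otherwise the position is W if at least one move leads to an L position for the opponent, and L if every move leads to a W.
n=0: no move → L
n=1: no move → L
n=2: →0(L), so W
n=3: →1(L), so W
n=4: →2(W) only, which is W, so L
n=5: →3(W) only, which is W, so L
n=6: →4(L), so W
n=7: →5(L), so W
n=8: →1(L), so W
n=9: →7(W), 2(W) — all W, so L
n=10: →8(W), 3(W) — all W, so L
n=11: →9(L), so W
n=12: →10(L), so W
n=13: →11(W), 6(W) — all W, so L
n=14: →12(W), 7(W) — all W, so L
n=15: →13(L), so W
n=16: →14(L), so W
n=17: →10(L), so W
n=18: →16(W), 11(W) — all W, so L
n=19: →17(W), 12(W) — all W, so L
n=20: →18(L), so W
n=21: →19(L), so W
n=22: →20(W), 15(W) — all W, so L
n=23: →21(W), 16(W) — all W, so L
n=24: →22(L), so W
n=25: →23(L), so W
n=26: →19(L), so W
n=27: →25(W), 20(W) — all W, so L
n=28: →26(W), 21(W) — all W, so L
n=29: →27(L), so W
n=30: →28(L), so W
n=31: →29(W), 24(W) — all W, so L
Reading off the rows marked L gives the requested list; there are 15 such values of n.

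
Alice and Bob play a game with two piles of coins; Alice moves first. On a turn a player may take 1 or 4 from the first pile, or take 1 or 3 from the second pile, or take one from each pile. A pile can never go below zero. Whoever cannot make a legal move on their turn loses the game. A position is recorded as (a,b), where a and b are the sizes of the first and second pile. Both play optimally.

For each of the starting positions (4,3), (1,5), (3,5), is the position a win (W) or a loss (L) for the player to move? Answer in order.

(4,3): L, (1,5): W, (3,5): W

Build the W/L table. Terminal = L. A non-terminal position is W if it has a move to some L; otherwise it is L.
No move ever increases a pile, so every position that can arise here has a ≤ 4 and b ≤ 5; it is enough to label the cells with 0 ≤ a ≤ 4 and 0 ≤ b ≤ 5.
Every move lowers a or b (never raises either), so fill the grid row by row in increasing a, and left to right within a row: each cell's successors are then already labelled.
      b=0  b=1  b=2  b=3  b=4  b=5
a=0:    L    W    L    W    L    W
a=1:    W    W    W    W    W    W
a=2:    L    W    L    W    L    W
a=3:    W    W    W    W    W    W
a=4:    W    L    W    L    W    L
Cells with no legal move (terminal, hence L): (0,0).
The remaining L cells, each justified by listing all of its moves:
(0,2): only reaches (0,1)(W), which is W → L
(0,4): only reaches (0,3)(W), (0,1)(W), all W → L
(2,0): only reaches (1,0)(W), which is W → L
(2,2): only reaches (1,2)(W), (2,1)(W), (1,1)(W), all W → L
(2,4): only reaches (1,4)(W), (2,3)(W), (2,1)(W), (1,3)(W), all W → L
(4,1): only reaches (3,1)(W), (0,1)(W), (4,0)(W), (3,0)(W), all W → L
(4,3): only reaches (3,3)(W), (0,3)(W), (4,2)(W), (4,0)(W), (3,2)(W), all W → L
(4,5): only reaches (3,5)(W), (0,5)(W), (4,4)(W), (4,2)(W), (3,4)(W), all W → L
Every other cell has at least one move into one of the L cells above, so it is W.
(4,3): one of the L cells justified above, so L
(1,5): the move to (0,4) reaches an L cell, so W
(3,5): the move to (2,4) reaches an L cell, so W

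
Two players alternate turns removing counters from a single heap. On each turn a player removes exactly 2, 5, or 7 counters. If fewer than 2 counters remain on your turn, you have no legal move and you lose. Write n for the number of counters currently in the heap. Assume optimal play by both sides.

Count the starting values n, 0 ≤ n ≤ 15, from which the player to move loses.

Positions with no move are L. A position that does have a move is losing for the player to move precisely when every available move leads to a winning position for the opponent. Fill in the labels:
n=0: no move → L
n=1: no move → L
n=2: can move to 0, which is L ⇒ W
n=3: can move to 1, which is L ⇒ W
n=4: the only move is to 2(W), a W ⇒ L
n=5: can move to 0, which is L ⇒ W
n=6: can move to 4, which is L ⇒ W
n=7: can move to 0, which is L ⇒ W
n=8: can move to 1, which is L ⇒ W
n=9: can move to 4, which is L ⇒ W
n=10: moves to 8(W), 5(W), 3(W); every one is W ⇒ L
n=11: can move to 4, which is L ⇒ W
n=12: can move to 10, which is L ⇒ W
n=13: moves to 11(W), 8(W), 6(W); every one is W ⇒ L
n=14: moves to 12(W), 9(W), 7(W); every one is W ⇒ L
n=15: can move to 13, which is L ⇒ W
L entries with 0 ≤ n ≤ 15: n = 0, 1, 4, 10, 13, 14; that makes 6.

6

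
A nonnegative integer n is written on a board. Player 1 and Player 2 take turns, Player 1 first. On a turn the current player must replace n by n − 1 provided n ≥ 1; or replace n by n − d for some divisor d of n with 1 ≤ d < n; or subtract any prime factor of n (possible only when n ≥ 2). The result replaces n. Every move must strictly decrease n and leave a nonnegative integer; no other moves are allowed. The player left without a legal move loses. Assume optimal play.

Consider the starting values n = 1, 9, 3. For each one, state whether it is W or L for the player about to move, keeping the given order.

Label each position W (a win for the player to move) or L (a loss). A position with no legal move is L; any other position is W exactly when some move reaches an L, and L when every move reaches a W.
n=0: no move → L
n=1: can move to 0, which is L ⇒ W
n=2: can move to 0, which is L ⇒ W
n=3: can move to 0, which is L ⇒ W
n=4: moves to 2(W), 3(W); every one is W ⇒ L
n=5: can move to 0, which is L ⇒ W
n=6: can move to 4, which is L ⇒ W
n=7: can move to 0, which is L ⇒ W
n=8: can move to 4, which is L ⇒ W
n=9: moves to 6(W), 8(W); every one is W ⇒ L

1: W, 9: L, 3: W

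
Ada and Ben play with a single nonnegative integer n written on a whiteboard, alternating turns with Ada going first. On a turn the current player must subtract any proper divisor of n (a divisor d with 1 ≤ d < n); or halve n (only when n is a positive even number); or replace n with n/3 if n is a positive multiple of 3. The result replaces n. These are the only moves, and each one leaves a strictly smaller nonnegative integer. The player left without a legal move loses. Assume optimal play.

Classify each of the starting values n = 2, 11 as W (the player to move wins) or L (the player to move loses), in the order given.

Label each position W (a win for the player to move) or L (a loss). A position with no legal move is L; any other position is W exactly when some move reaches an L, and L when every move reaches a W.
n=0: no move → L
n=1: no move → L
n=2: reaches L-position 1 → W
n=3: reaches L-position 1 → W
n=4: only reaches 2(W), 3(W), all W → L
n=5: reaches L-position 4 → W
n=6: reaches L-position 4 → W
n=7: only reaches 6(W), which is W → L
n=8: reaches L-position 4 → W
n=9: only reaches 3(W), 6(W), 8(W), all W → L
n=10: reaches L-position 9 → W
n=11: only reaches 10(W), which is W → L

2: W, 11: L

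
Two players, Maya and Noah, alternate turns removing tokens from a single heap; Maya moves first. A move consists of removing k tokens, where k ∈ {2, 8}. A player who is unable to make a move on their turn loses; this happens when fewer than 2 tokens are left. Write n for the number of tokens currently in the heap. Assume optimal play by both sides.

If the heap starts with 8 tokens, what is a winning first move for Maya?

Classify positions by backward induction: terminal positions (no move available) are L. From any other position, the mover wins iff some move reaches an L.
n=0: no move → L
n=1: no move → L
n=2: W (go to 0, an L position)
n=3: W (go to 1, an L position)
n=4: L (sole option 2(W) is W)
n=5: L (sole option 3(W) is W)
n=6: W (go to 4, an L position)
n=7: W (go to 5, an L position)
n=8: W (go to 0, an L position)
From 8, the L positions reachable in one move are: 0.

Remove 8, leaving 0.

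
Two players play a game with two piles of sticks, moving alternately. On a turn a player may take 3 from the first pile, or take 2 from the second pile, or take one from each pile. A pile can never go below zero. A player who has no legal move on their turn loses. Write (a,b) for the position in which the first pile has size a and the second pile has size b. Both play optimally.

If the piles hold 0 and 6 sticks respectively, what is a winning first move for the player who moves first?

Move to (0,4).

Positions with no move are L. A position that does have a move is losing for the player to move precisely when every available move leads to a winning position for the opponent. Fill in the labels:
No move ever increases a pile, so every position that can arise here has a ≤ 0 and b ≤ 6; it is enough to label the cells with 0 ≤ a ≤ 0 and 0 ≤ b ≤ 6.
Every move lowers a or b (never raises either), so fill the grid row by row in increasing a, and left to right within a row: each cell's successors are then already labelled.
      b=0  b=1  b=2  b=3  b=4  b=5  b=6
a=0:    L    L    W    W    L    L    W
Cells with no legal move (terminal, hence L): (0,0), (0,1).
The remaining L cells, each justified by listing all of its moves:
(0,4): only reaches (0,2)(W), which is W → L
(0,5): only reaches (0,3)(W), which is W → L
Every other cell has at least one move into one of the L cells above, so it is W.
From (0,6), the L positions reachable in one move are: (0,4).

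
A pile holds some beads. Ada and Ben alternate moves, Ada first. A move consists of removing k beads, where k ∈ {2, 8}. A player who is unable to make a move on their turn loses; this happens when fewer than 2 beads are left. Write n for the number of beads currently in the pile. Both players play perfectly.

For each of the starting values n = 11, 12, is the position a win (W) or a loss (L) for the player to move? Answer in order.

Use the standard recursion: the mover loses at a terminal position; elsewhere, the mover wins exactly when some move hands the opponent an L position.
n=0: no move → L
n=1: no move → L
n=2: →0(L), so W
n=3: →1(L), so W
n=4: →2(W) only, which is W, so L
n=5: →3(W) only, which is W, so L
n=6: →4(L), so W
n=7: →5(L), so W
n=8: →0(L), so W
n=9: →1(L), so W
n=10: →8(W), 2(W) — all W, so L
n=11: →9(W), 3(W) — all W, so L
n=12: →10(L), so W

11: L, 12: W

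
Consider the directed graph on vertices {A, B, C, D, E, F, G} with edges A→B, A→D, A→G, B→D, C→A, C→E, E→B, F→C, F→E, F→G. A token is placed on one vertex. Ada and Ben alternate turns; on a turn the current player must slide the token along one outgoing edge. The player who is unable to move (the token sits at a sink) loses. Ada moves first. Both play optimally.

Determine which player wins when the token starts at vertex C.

Build the W/L table. Terminal = L. A non-terminal position is W if it has a move to some L; otherwise it is L.
Every edge goes from a vertex to one that appears earlier in the order D, G, B, A, E, C, F, so processing vertices in that order labels each vertex after all of its successors.
D: no outgoing edge → L
G: no outgoing edge → L
B: →D(L), so W
A: →G(L), so W
E: →B(W) only, which is W, so L
C: →E(L), so W
F: →E(L), so W
The starting position C is W: Ada should move to E, handing over an L position.

Ada wins.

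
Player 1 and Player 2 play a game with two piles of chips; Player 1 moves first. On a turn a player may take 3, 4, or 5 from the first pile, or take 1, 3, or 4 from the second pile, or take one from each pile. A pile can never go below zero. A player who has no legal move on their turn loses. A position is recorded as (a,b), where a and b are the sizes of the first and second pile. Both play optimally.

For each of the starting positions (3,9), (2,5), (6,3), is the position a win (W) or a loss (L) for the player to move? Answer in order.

Positions with no move are L. A position that does have a move is losing for the player to move precisely when every available move leads to a winning position for the opponent. Fill in the labels:
No move ever increases a pile, so every position that can arise here has a ≤ 6 and b ≤ 9; it is enough to label the cells with 0 ≤ a ≤ 6 and 0 ≤ b ≤ 9.
Every move lowers a or b (never raises either), so fill the grid row by row in increasing a, and left to right within a row: each cell's successors are then already labelled.
      b=0  b=1  b=2  b=3  b=4  b=5  b=6  b=7  b=8  b=9
a=0:    L    W    L    W    W    W    W    L    W    L
a=1:    L    W    L    W    W    W    W    L    W    L
a=2:    L    W    L    W    W    W    W    L    W    L
a=3:    W    W    W    W    L    W    L    W    W    W
a=4:    W    L    W    L    W    W    W    W    L    W
a=5:    W    L    W    L    W    W    W    W    L    W
a=6:    W    L    W    L    W    W    W    W    L    W
Cells with no legal move (terminal, hence L): (0,0), (1,0), (2,0).
The remaining L cells, each justified by listing all of its moves:
(0,2): the only move is to (0,1)(W), a W ⇒ L
(0,7): moves to (0,6)(W), (0,4)(W), (0,3)(W); every one is W ⇒ L
(0,9): moves to (0,8)(W), (0,6)(W), (0,5)(W); every one is W ⇒ L
(1,2): moves to (1,1)(W), (0,1)(W); every one is W ⇒ L
(1,7): moves to (1,6)(W), (1,4)(W), (1,3)(W), (0,6)(W); every one is W ⇒ L
(1,9): moves to (1,8)(W), (1,6)(W), (1,5)(W), (0,8)(W); every one is W ⇒ L
(2,2): moves to (2,1)(W), (1,1)(W); every one is W ⇒ L
(2,7): moves to (2,6)(W), (2,4)(W), (2,3)(W), (1,6)(W); every one is W ⇒ L
(2,9): moves to (2,8)(W), (2,6)(W), (2,5)(W), (1,8)(W); every one is W ⇒ L
(3,4): moves to (0,4)(W), (3,3)(W), (3,1)(W), (3,0)(W), (2,3)(W); every one is W ⇒ L
(3,6): moves to (0,6)(W), (3,5)(W), (3,3)(W), (3,2)(W), (2,5)(W); every one is W ⇒ L
(4,1): moves to (1,1)(W), (0,1)(W), (4,0)(W), (3,0)(W); every one is W ⇒ L
(4,3): moves to (1,3)(W), (0,3)(W), (4,2)(W), (4,0)(W), (3,2)(W); every one is W ⇒ L
(4,8): moves to (1,8)(W), (0,8)(W), (4,7)(W), (4,5)(W), (4,4)(W), (3,7)(W); every one is W ⇒ L
(5,1): moves to (2,1)(W), (1,1)(W), (0,1)(W), (5,0)(W), (4,0)(W); every one is W ⇒ L
(5,3): moves to (2,3)(W), (1,3)(W), (0,3)(W), (5,2)(W), (5,0)(W), (4,2)(W); every one is W ⇒ L
(5,8): moves to (2,8)(W), (1,8)(W), (0,8)(W), (5,7)(W), (5,5)(W), (5,4)(W), (4,7)(W); every one is W ⇒ L
(6,1): moves to (3,1)(W), (2,1)(W), (1,1)(W), (6,0)(W), (5,0)(W); every one is W ⇒ L
(6,3): moves to (3,3)(W), (2,3)(W), (1,3)(W), (6,2)(W), (6,0)(W), (5,2)(W); every one is W ⇒ L
(6,8): moves to (3,8)(W), (2,8)(W), (1,8)(W), (6,7)(W), (6,5)(W), (6,4)(W), (5,7)(W); every one is W ⇒ L
Every other cell has at least one move into one of the L cells above, so it is W.
(3,9): the move to (0,9) reaches an L cell, so W
(2,5): the move to (2,2) reaches an L cell, so W
(6,3): one of the L cells justified above, so L

(3,9): W, (2,5): W, (6,3): L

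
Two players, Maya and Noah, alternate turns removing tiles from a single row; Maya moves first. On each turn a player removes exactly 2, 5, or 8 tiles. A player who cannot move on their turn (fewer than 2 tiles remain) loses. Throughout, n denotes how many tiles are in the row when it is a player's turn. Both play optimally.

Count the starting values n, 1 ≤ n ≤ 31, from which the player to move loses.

Classify positions by backward induction: terminal positions (no move available) are L. From any other position, the mover wins iff some move reaches an L.
n=0: no move → L
n=1: no move → L
n=2: →0(L), so W
n=3: →1(L), so W
n=4: →2(W) only, which is W, so L
n=5: →0(L), so W
n=6: →4(L), so W
n=7: →5(W), 2(W) — all W, so L
n=8: →0(L), so W
n=9: →7(L), so W
n=10: →8(W), 5(W), 2(W) — all W, so L
n=11: →9(W), 6(W), 3(W) — all W, so L
n=12: →10(L), so W
n=13: →11(L), so W
n=14: →12(W), 9(W), 6(W) — all W, so L
n=15: →10(L), so W
n=16: →14(L), so W
n=17: →15(W), 12(W), 9(W) — all W, so L
n=18: →10(L), so W
n=19: →17(L), so W
n=20: →18(W), 15(W), 12(W) — all W, so L
n=21: →19(W), 16(W), 13(W) — all W, so L
n=22: →20(L), so W
n=23: →21(L), so W
n=24: →22(W), 19(W), 16(W) — all W, so L
n=25: →20(L), so W
n=26: →24(L), so W
n=27: →25(W), 22(W), 19(W) — all W, so L
n=28: →20(L), so W
n=29: →27(L), so W
n=30: →28(W), 25(W), 22(W) — all W, so L
n=31: →29(W), 26(W), 23(W) — all W, so L
L entries with 1 ≤ n ≤ 31 (n=0 is outside the asked range and is not counted): n = 1, 4, 7, 10, 11, 14, 17, 20, 21, 24, 27, 30, 31; that makes 13.

13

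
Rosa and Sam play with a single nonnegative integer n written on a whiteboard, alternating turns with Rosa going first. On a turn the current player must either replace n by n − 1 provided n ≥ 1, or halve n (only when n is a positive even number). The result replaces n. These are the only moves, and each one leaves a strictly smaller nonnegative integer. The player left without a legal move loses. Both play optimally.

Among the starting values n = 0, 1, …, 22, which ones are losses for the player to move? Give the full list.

Label each position W (a win for the player to move) or L (a loss). A position with no legal move is L; any other position is W exactly when some move reaches an L, and L when every move reaches a W.
n=0: no move → L
n=1: W (go to 0, an L position)
n=2: L (sole option 1(W) is W)
n=3: W (go to 2, an L position)
n=4: W (go to 2, an L position)
n=5: L (sole option 4(W) is W)
n=6: W (go to 5, an L position)
n=7: L (sole option 6(W) is W)
n=8: W (go to 7, an L position)
n=9: L (sole option 8(W) is W)
n=10: W (go to 5, an L position)
n=11: L (sole option 10(W) is W)
n=12: W (go to 11, an L position)
n=13: L (sole option 12(W) is W)
n=14: W (go to 7, an L position)
n=15: L (sole option 14(W) is W)
n=16: W (go to 15, an L position)
n=17: L (sole option 16(W) is W)
n=18: W (go to 9, an L position)
n=19: L (sole option 18(W) is W)
n=20: W (go to 19, an L position)
n=21: L (sole option 20(W) is W)
n=22: W (go to 11, an L position)
The losing starting values of n are exactly the entries labelled L in this table (11 of them).

0, 2, 5, 7, 9, 11, 13, 15, 17, 19, 21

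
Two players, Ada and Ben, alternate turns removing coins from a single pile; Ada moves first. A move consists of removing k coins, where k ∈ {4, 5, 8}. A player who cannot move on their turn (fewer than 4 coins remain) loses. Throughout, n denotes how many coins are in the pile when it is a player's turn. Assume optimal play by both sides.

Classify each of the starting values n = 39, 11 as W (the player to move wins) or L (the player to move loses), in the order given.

Compute win/loss labels from the base case upward. A position with no move is L. Any other position is W if it can reach an L in one move, else L.
n=0: no move → L
n=1: no move → L
n=2: no move → L
n=3: no move → L
n=4: →0(L), so W
n=5: →1(L), so W
n=6: →2(L), so W
n=7: →3(L), so W
n=8: →3(L), so W
n=9: →1(L), so W
n=10: →2(L), so W
n=11: →3(L), so W
n=12: →8(W), 7(W), 4(W) — all W, so L
n=13: →9(W), 8(W), 5(W) — all W, so L
n=14: →10(W), 9(W), 6(W) — all W, so L
n=15: →11(W), 10(W), 7(W) — all W, so L
n=16: →12(L), so W
n=17: →13(L), so W
n=18: →14(L), so W
n=19: →15(L), so W
n=20: →15(L), so W
n=21: →13(L), so W
n=22: →14(L), so W
n=23: →15(L), so W
n=24: →20(W), 19(W), 16(W) — all W, so L
n=25: →21(W), 20(W), 17(W) — all W, so L
n=26: →22(W), 21(W), 18(W) — all W, so L
n=27: →23(W), 22(W), 19(W) — all W, so L
n=28: →24(L), so W
n=29: →25(L), so W
n=30: →26(L), so W
n=31: →27(L), so W
n=32: →27(L), so W
n=33: →25(L), so W
n=34: →26(L), so W
n=35: →27(L), so W
n=36: →32(W), 31(W), 28(W) — all W, so L
n=37: →33(W), 32(W), 29(W) — all W, so L
n=38: →34(W), 33(W), 30(W) — all W, so L
n=39: →35(W), 34(W), 31(W) — all W, so L

39: L, 11: W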